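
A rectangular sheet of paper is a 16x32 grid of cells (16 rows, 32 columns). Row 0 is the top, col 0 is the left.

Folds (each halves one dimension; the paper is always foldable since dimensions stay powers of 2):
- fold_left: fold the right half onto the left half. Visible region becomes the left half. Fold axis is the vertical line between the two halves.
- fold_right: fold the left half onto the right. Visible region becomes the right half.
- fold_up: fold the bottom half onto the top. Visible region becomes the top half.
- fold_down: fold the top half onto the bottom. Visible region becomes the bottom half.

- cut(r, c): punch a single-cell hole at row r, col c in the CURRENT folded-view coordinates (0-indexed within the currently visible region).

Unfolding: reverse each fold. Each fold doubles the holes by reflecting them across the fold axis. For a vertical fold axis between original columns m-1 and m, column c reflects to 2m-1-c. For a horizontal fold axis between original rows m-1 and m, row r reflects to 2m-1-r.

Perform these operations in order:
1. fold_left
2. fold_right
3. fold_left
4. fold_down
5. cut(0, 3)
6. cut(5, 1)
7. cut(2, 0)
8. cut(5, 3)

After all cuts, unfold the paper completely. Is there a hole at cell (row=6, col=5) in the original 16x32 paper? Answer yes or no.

Answer: no

Derivation:
Op 1 fold_left: fold axis v@16; visible region now rows[0,16) x cols[0,16) = 16x16
Op 2 fold_right: fold axis v@8; visible region now rows[0,16) x cols[8,16) = 16x8
Op 3 fold_left: fold axis v@12; visible region now rows[0,16) x cols[8,12) = 16x4
Op 4 fold_down: fold axis h@8; visible region now rows[8,16) x cols[8,12) = 8x4
Op 5 cut(0, 3): punch at orig (8,11); cuts so far [(8, 11)]; region rows[8,16) x cols[8,12) = 8x4
Op 6 cut(5, 1): punch at orig (13,9); cuts so far [(8, 11), (13, 9)]; region rows[8,16) x cols[8,12) = 8x4
Op 7 cut(2, 0): punch at orig (10,8); cuts so far [(8, 11), (10, 8), (13, 9)]; region rows[8,16) x cols[8,12) = 8x4
Op 8 cut(5, 3): punch at orig (13,11); cuts so far [(8, 11), (10, 8), (13, 9), (13, 11)]; region rows[8,16) x cols[8,12) = 8x4
Unfold 1 (reflect across h@8): 8 holes -> [(2, 9), (2, 11), (5, 8), (7, 11), (8, 11), (10, 8), (13, 9), (13, 11)]
Unfold 2 (reflect across v@12): 16 holes -> [(2, 9), (2, 11), (2, 12), (2, 14), (5, 8), (5, 15), (7, 11), (7, 12), (8, 11), (8, 12), (10, 8), (10, 15), (13, 9), (13, 11), (13, 12), (13, 14)]
Unfold 3 (reflect across v@8): 32 holes -> [(2, 1), (2, 3), (2, 4), (2, 6), (2, 9), (2, 11), (2, 12), (2, 14), (5, 0), (5, 7), (5, 8), (5, 15), (7, 3), (7, 4), (7, 11), (7, 12), (8, 3), (8, 4), (8, 11), (8, 12), (10, 0), (10, 7), (10, 8), (10, 15), (13, 1), (13, 3), (13, 4), (13, 6), (13, 9), (13, 11), (13, 12), (13, 14)]
Unfold 4 (reflect across v@16): 64 holes -> [(2, 1), (2, 3), (2, 4), (2, 6), (2, 9), (2, 11), (2, 12), (2, 14), (2, 17), (2, 19), (2, 20), (2, 22), (2, 25), (2, 27), (2, 28), (2, 30), (5, 0), (5, 7), (5, 8), (5, 15), (5, 16), (5, 23), (5, 24), (5, 31), (7, 3), (7, 4), (7, 11), (7, 12), (7, 19), (7, 20), (7, 27), (7, 28), (8, 3), (8, 4), (8, 11), (8, 12), (8, 19), (8, 20), (8, 27), (8, 28), (10, 0), (10, 7), (10, 8), (10, 15), (10, 16), (10, 23), (10, 24), (10, 31), (13, 1), (13, 3), (13, 4), (13, 6), (13, 9), (13, 11), (13, 12), (13, 14), (13, 17), (13, 19), (13, 20), (13, 22), (13, 25), (13, 27), (13, 28), (13, 30)]
Holes: [(2, 1), (2, 3), (2, 4), (2, 6), (2, 9), (2, 11), (2, 12), (2, 14), (2, 17), (2, 19), (2, 20), (2, 22), (2, 25), (2, 27), (2, 28), (2, 30), (5, 0), (5, 7), (5, 8), (5, 15), (5, 16), (5, 23), (5, 24), (5, 31), (7, 3), (7, 4), (7, 11), (7, 12), (7, 19), (7, 20), (7, 27), (7, 28), (8, 3), (8, 4), (8, 11), (8, 12), (8, 19), (8, 20), (8, 27), (8, 28), (10, 0), (10, 7), (10, 8), (10, 15), (10, 16), (10, 23), (10, 24), (10, 31), (13, 1), (13, 3), (13, 4), (13, 6), (13, 9), (13, 11), (13, 12), (13, 14), (13, 17), (13, 19), (13, 20), (13, 22), (13, 25), (13, 27), (13, 28), (13, 30)]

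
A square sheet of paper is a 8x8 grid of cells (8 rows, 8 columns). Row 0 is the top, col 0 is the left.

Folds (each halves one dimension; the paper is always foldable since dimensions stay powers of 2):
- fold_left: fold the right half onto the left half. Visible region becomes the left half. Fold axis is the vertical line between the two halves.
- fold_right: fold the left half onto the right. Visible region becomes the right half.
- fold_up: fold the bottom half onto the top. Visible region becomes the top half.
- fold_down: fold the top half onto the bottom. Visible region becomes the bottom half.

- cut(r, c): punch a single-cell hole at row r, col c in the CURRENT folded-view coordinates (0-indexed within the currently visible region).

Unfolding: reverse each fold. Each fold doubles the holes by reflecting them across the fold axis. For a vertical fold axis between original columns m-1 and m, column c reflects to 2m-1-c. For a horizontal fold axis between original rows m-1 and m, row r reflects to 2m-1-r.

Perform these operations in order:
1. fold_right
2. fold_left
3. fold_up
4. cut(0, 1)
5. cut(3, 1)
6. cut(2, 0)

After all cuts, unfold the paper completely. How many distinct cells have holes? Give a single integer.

Answer: 24

Derivation:
Op 1 fold_right: fold axis v@4; visible region now rows[0,8) x cols[4,8) = 8x4
Op 2 fold_left: fold axis v@6; visible region now rows[0,8) x cols[4,6) = 8x2
Op 3 fold_up: fold axis h@4; visible region now rows[0,4) x cols[4,6) = 4x2
Op 4 cut(0, 1): punch at orig (0,5); cuts so far [(0, 5)]; region rows[0,4) x cols[4,6) = 4x2
Op 5 cut(3, 1): punch at orig (3,5); cuts so far [(0, 5), (3, 5)]; region rows[0,4) x cols[4,6) = 4x2
Op 6 cut(2, 0): punch at orig (2,4); cuts so far [(0, 5), (2, 4), (3, 5)]; region rows[0,4) x cols[4,6) = 4x2
Unfold 1 (reflect across h@4): 6 holes -> [(0, 5), (2, 4), (3, 5), (4, 5), (5, 4), (7, 5)]
Unfold 2 (reflect across v@6): 12 holes -> [(0, 5), (0, 6), (2, 4), (2, 7), (3, 5), (3, 6), (4, 5), (4, 6), (5, 4), (5, 7), (7, 5), (7, 6)]
Unfold 3 (reflect across v@4): 24 holes -> [(0, 1), (0, 2), (0, 5), (0, 6), (2, 0), (2, 3), (2, 4), (2, 7), (3, 1), (3, 2), (3, 5), (3, 6), (4, 1), (4, 2), (4, 5), (4, 6), (5, 0), (5, 3), (5, 4), (5, 7), (7, 1), (7, 2), (7, 5), (7, 6)]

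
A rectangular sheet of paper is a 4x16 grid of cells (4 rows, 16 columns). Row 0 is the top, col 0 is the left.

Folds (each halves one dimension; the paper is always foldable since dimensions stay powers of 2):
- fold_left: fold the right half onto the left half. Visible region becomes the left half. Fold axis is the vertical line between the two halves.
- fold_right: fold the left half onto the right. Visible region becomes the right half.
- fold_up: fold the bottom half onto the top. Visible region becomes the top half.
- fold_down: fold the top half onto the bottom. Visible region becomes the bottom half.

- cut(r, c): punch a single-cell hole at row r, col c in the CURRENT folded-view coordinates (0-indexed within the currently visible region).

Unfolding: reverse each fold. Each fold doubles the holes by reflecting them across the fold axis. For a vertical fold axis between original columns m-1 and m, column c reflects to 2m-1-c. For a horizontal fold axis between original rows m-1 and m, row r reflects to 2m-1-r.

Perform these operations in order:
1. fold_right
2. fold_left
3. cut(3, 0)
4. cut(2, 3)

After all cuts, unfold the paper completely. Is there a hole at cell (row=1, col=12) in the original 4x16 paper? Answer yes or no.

Answer: no

Derivation:
Op 1 fold_right: fold axis v@8; visible region now rows[0,4) x cols[8,16) = 4x8
Op 2 fold_left: fold axis v@12; visible region now rows[0,4) x cols[8,12) = 4x4
Op 3 cut(3, 0): punch at orig (3,8); cuts so far [(3, 8)]; region rows[0,4) x cols[8,12) = 4x4
Op 4 cut(2, 3): punch at orig (2,11); cuts so far [(2, 11), (3, 8)]; region rows[0,4) x cols[8,12) = 4x4
Unfold 1 (reflect across v@12): 4 holes -> [(2, 11), (2, 12), (3, 8), (3, 15)]
Unfold 2 (reflect across v@8): 8 holes -> [(2, 3), (2, 4), (2, 11), (2, 12), (3, 0), (3, 7), (3, 8), (3, 15)]
Holes: [(2, 3), (2, 4), (2, 11), (2, 12), (3, 0), (3, 7), (3, 8), (3, 15)]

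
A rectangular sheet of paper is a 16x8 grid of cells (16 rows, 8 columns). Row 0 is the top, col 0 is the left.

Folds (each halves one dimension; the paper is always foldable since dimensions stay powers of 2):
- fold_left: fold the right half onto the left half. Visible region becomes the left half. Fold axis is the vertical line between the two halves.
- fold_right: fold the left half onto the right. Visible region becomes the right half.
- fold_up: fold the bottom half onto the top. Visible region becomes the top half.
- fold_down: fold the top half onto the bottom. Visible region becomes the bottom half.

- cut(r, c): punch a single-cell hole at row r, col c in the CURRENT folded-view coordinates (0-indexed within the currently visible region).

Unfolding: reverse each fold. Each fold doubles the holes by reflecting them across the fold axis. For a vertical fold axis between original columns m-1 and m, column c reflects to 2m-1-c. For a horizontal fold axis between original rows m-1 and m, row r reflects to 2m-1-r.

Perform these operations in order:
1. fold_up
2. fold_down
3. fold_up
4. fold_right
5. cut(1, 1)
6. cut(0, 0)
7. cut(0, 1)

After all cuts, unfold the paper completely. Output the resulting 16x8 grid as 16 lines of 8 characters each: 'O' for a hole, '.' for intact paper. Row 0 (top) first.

Op 1 fold_up: fold axis h@8; visible region now rows[0,8) x cols[0,8) = 8x8
Op 2 fold_down: fold axis h@4; visible region now rows[4,8) x cols[0,8) = 4x8
Op 3 fold_up: fold axis h@6; visible region now rows[4,6) x cols[0,8) = 2x8
Op 4 fold_right: fold axis v@4; visible region now rows[4,6) x cols[4,8) = 2x4
Op 5 cut(1, 1): punch at orig (5,5); cuts so far [(5, 5)]; region rows[4,6) x cols[4,8) = 2x4
Op 6 cut(0, 0): punch at orig (4,4); cuts so far [(4, 4), (5, 5)]; region rows[4,6) x cols[4,8) = 2x4
Op 7 cut(0, 1): punch at orig (4,5); cuts so far [(4, 4), (4, 5), (5, 5)]; region rows[4,6) x cols[4,8) = 2x4
Unfold 1 (reflect across v@4): 6 holes -> [(4, 2), (4, 3), (4, 4), (4, 5), (5, 2), (5, 5)]
Unfold 2 (reflect across h@6): 12 holes -> [(4, 2), (4, 3), (4, 4), (4, 5), (5, 2), (5, 5), (6, 2), (6, 5), (7, 2), (7, 3), (7, 4), (7, 5)]
Unfold 3 (reflect across h@4): 24 holes -> [(0, 2), (0, 3), (0, 4), (0, 5), (1, 2), (1, 5), (2, 2), (2, 5), (3, 2), (3, 3), (3, 4), (3, 5), (4, 2), (4, 3), (4, 4), (4, 5), (5, 2), (5, 5), (6, 2), (6, 5), (7, 2), (7, 3), (7, 4), (7, 5)]
Unfold 4 (reflect across h@8): 48 holes -> [(0, 2), (0, 3), (0, 4), (0, 5), (1, 2), (1, 5), (2, 2), (2, 5), (3, 2), (3, 3), (3, 4), (3, 5), (4, 2), (4, 3), (4, 4), (4, 5), (5, 2), (5, 5), (6, 2), (6, 5), (7, 2), (7, 3), (7, 4), (7, 5), (8, 2), (8, 3), (8, 4), (8, 5), (9, 2), (9, 5), (10, 2), (10, 5), (11, 2), (11, 3), (11, 4), (11, 5), (12, 2), (12, 3), (12, 4), (12, 5), (13, 2), (13, 5), (14, 2), (14, 5), (15, 2), (15, 3), (15, 4), (15, 5)]

Answer: ..OOOO..
..O..O..
..O..O..
..OOOO..
..OOOO..
..O..O..
..O..O..
..OOOO..
..OOOO..
..O..O..
..O..O..
..OOOO..
..OOOO..
..O..O..
..O..O..
..OOOO..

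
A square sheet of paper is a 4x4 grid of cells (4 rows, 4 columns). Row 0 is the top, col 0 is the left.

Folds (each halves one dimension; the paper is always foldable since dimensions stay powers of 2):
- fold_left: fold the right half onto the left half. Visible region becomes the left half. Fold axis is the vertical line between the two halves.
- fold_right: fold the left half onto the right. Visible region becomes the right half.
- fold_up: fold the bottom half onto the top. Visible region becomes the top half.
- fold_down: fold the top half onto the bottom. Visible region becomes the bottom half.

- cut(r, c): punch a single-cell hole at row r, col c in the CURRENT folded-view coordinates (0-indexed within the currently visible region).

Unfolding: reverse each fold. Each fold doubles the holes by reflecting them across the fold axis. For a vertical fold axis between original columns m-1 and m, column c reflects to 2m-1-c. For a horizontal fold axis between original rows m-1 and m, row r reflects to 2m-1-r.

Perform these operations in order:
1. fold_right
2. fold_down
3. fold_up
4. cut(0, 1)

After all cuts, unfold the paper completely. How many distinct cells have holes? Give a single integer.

Op 1 fold_right: fold axis v@2; visible region now rows[0,4) x cols[2,4) = 4x2
Op 2 fold_down: fold axis h@2; visible region now rows[2,4) x cols[2,4) = 2x2
Op 3 fold_up: fold axis h@3; visible region now rows[2,3) x cols[2,4) = 1x2
Op 4 cut(0, 1): punch at orig (2,3); cuts so far [(2, 3)]; region rows[2,3) x cols[2,4) = 1x2
Unfold 1 (reflect across h@3): 2 holes -> [(2, 3), (3, 3)]
Unfold 2 (reflect across h@2): 4 holes -> [(0, 3), (1, 3), (2, 3), (3, 3)]
Unfold 3 (reflect across v@2): 8 holes -> [(0, 0), (0, 3), (1, 0), (1, 3), (2, 0), (2, 3), (3, 0), (3, 3)]

Answer: 8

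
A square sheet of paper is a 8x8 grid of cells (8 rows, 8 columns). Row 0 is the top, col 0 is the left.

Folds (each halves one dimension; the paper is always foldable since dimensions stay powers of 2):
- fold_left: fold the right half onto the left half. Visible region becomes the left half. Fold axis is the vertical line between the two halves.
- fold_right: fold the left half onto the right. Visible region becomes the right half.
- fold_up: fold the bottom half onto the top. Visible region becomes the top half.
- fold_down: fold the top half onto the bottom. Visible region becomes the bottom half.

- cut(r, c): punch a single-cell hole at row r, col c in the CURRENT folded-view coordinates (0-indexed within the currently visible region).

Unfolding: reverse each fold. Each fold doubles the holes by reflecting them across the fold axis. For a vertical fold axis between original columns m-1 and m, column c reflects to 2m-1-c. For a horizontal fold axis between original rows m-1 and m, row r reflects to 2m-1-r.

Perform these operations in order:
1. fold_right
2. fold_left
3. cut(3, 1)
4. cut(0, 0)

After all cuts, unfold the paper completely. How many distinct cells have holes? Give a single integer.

Op 1 fold_right: fold axis v@4; visible region now rows[0,8) x cols[4,8) = 8x4
Op 2 fold_left: fold axis v@6; visible region now rows[0,8) x cols[4,6) = 8x2
Op 3 cut(3, 1): punch at orig (3,5); cuts so far [(3, 5)]; region rows[0,8) x cols[4,6) = 8x2
Op 4 cut(0, 0): punch at orig (0,4); cuts so far [(0, 4), (3, 5)]; region rows[0,8) x cols[4,6) = 8x2
Unfold 1 (reflect across v@6): 4 holes -> [(0, 4), (0, 7), (3, 5), (3, 6)]
Unfold 2 (reflect across v@4): 8 holes -> [(0, 0), (0, 3), (0, 4), (0, 7), (3, 1), (3, 2), (3, 5), (3, 6)]

Answer: 8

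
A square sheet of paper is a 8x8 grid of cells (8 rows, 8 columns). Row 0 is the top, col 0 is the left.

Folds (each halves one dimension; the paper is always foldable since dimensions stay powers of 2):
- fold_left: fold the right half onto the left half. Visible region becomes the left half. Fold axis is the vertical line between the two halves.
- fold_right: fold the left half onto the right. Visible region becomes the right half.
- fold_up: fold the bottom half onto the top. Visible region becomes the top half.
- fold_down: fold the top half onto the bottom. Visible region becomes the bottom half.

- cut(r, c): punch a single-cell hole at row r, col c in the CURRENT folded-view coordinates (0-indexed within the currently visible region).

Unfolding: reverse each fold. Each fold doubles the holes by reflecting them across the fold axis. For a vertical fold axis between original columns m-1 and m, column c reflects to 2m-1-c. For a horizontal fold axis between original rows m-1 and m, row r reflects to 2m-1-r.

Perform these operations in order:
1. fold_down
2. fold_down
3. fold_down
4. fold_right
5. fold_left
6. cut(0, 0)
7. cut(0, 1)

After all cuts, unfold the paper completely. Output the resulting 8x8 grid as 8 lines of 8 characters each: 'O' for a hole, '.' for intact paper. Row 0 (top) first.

Op 1 fold_down: fold axis h@4; visible region now rows[4,8) x cols[0,8) = 4x8
Op 2 fold_down: fold axis h@6; visible region now rows[6,8) x cols[0,8) = 2x8
Op 3 fold_down: fold axis h@7; visible region now rows[7,8) x cols[0,8) = 1x8
Op 4 fold_right: fold axis v@4; visible region now rows[7,8) x cols[4,8) = 1x4
Op 5 fold_left: fold axis v@6; visible region now rows[7,8) x cols[4,6) = 1x2
Op 6 cut(0, 0): punch at orig (7,4); cuts so far [(7, 4)]; region rows[7,8) x cols[4,6) = 1x2
Op 7 cut(0, 1): punch at orig (7,5); cuts so far [(7, 4), (7, 5)]; region rows[7,8) x cols[4,6) = 1x2
Unfold 1 (reflect across v@6): 4 holes -> [(7, 4), (7, 5), (7, 6), (7, 7)]
Unfold 2 (reflect across v@4): 8 holes -> [(7, 0), (7, 1), (7, 2), (7, 3), (7, 4), (7, 5), (7, 6), (7, 7)]
Unfold 3 (reflect across h@7): 16 holes -> [(6, 0), (6, 1), (6, 2), (6, 3), (6, 4), (6, 5), (6, 6), (6, 7), (7, 0), (7, 1), (7, 2), (7, 3), (7, 4), (7, 5), (7, 6), (7, 7)]
Unfold 4 (reflect across h@6): 32 holes -> [(4, 0), (4, 1), (4, 2), (4, 3), (4, 4), (4, 5), (4, 6), (4, 7), (5, 0), (5, 1), (5, 2), (5, 3), (5, 4), (5, 5), (5, 6), (5, 7), (6, 0), (6, 1), (6, 2), (6, 3), (6, 4), (6, 5), (6, 6), (6, 7), (7, 0), (7, 1), (7, 2), (7, 3), (7, 4), (7, 5), (7, 6), (7, 7)]
Unfold 5 (reflect across h@4): 64 holes -> [(0, 0), (0, 1), (0, 2), (0, 3), (0, 4), (0, 5), (0, 6), (0, 7), (1, 0), (1, 1), (1, 2), (1, 3), (1, 4), (1, 5), (1, 6), (1, 7), (2, 0), (2, 1), (2, 2), (2, 3), (2, 4), (2, 5), (2, 6), (2, 7), (3, 0), (3, 1), (3, 2), (3, 3), (3, 4), (3, 5), (3, 6), (3, 7), (4, 0), (4, 1), (4, 2), (4, 3), (4, 4), (4, 5), (4, 6), (4, 7), (5, 0), (5, 1), (5, 2), (5, 3), (5, 4), (5, 5), (5, 6), (5, 7), (6, 0), (6, 1), (6, 2), (6, 3), (6, 4), (6, 5), (6, 6), (6, 7), (7, 0), (7, 1), (7, 2), (7, 3), (7, 4), (7, 5), (7, 6), (7, 7)]

Answer: OOOOOOOO
OOOOOOOO
OOOOOOOO
OOOOOOOO
OOOOOOOO
OOOOOOOO
OOOOOOOO
OOOOOOOO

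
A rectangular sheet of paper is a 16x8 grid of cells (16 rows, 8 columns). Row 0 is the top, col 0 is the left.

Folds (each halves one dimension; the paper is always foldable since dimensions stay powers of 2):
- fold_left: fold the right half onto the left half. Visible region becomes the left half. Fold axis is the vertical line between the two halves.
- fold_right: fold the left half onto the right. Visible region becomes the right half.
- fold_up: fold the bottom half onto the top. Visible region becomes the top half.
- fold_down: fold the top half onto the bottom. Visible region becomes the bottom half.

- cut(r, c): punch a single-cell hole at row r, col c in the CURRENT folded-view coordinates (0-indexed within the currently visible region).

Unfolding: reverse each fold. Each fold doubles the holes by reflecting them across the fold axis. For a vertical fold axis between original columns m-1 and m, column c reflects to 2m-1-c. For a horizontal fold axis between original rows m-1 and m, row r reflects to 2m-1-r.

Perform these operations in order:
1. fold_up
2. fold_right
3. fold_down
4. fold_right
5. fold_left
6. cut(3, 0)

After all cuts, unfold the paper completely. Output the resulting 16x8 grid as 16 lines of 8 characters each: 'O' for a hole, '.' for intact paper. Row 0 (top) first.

Op 1 fold_up: fold axis h@8; visible region now rows[0,8) x cols[0,8) = 8x8
Op 2 fold_right: fold axis v@4; visible region now rows[0,8) x cols[4,8) = 8x4
Op 3 fold_down: fold axis h@4; visible region now rows[4,8) x cols[4,8) = 4x4
Op 4 fold_right: fold axis v@6; visible region now rows[4,8) x cols[6,8) = 4x2
Op 5 fold_left: fold axis v@7; visible region now rows[4,8) x cols[6,7) = 4x1
Op 6 cut(3, 0): punch at orig (7,6); cuts so far [(7, 6)]; region rows[4,8) x cols[6,7) = 4x1
Unfold 1 (reflect across v@7): 2 holes -> [(7, 6), (7, 7)]
Unfold 2 (reflect across v@6): 4 holes -> [(7, 4), (7, 5), (7, 6), (7, 7)]
Unfold 3 (reflect across h@4): 8 holes -> [(0, 4), (0, 5), (0, 6), (0, 7), (7, 4), (7, 5), (7, 6), (7, 7)]
Unfold 4 (reflect across v@4): 16 holes -> [(0, 0), (0, 1), (0, 2), (0, 3), (0, 4), (0, 5), (0, 6), (0, 7), (7, 0), (7, 1), (7, 2), (7, 3), (7, 4), (7, 5), (7, 6), (7, 7)]
Unfold 5 (reflect across h@8): 32 holes -> [(0, 0), (0, 1), (0, 2), (0, 3), (0, 4), (0, 5), (0, 6), (0, 7), (7, 0), (7, 1), (7, 2), (7, 3), (7, 4), (7, 5), (7, 6), (7, 7), (8, 0), (8, 1), (8, 2), (8, 3), (8, 4), (8, 5), (8, 6), (8, 7), (15, 0), (15, 1), (15, 2), (15, 3), (15, 4), (15, 5), (15, 6), (15, 7)]

Answer: OOOOOOOO
........
........
........
........
........
........
OOOOOOOO
OOOOOOOO
........
........
........
........
........
........
OOOOOOOO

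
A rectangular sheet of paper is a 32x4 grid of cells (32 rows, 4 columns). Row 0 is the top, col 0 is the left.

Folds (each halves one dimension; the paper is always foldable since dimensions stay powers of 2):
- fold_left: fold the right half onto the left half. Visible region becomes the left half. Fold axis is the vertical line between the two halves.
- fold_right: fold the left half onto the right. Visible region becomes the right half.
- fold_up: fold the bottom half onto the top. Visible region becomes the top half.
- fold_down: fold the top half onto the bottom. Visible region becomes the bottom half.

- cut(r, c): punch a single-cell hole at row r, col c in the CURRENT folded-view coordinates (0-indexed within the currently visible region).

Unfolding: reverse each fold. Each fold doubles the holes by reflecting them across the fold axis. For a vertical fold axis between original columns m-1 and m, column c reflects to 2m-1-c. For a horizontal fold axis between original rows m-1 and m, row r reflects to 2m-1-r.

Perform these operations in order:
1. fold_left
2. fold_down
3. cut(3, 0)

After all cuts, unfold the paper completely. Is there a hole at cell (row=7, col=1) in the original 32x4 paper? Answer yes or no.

Op 1 fold_left: fold axis v@2; visible region now rows[0,32) x cols[0,2) = 32x2
Op 2 fold_down: fold axis h@16; visible region now rows[16,32) x cols[0,2) = 16x2
Op 3 cut(3, 0): punch at orig (19,0); cuts so far [(19, 0)]; region rows[16,32) x cols[0,2) = 16x2
Unfold 1 (reflect across h@16): 2 holes -> [(12, 0), (19, 0)]
Unfold 2 (reflect across v@2): 4 holes -> [(12, 0), (12, 3), (19, 0), (19, 3)]
Holes: [(12, 0), (12, 3), (19, 0), (19, 3)]

Answer: no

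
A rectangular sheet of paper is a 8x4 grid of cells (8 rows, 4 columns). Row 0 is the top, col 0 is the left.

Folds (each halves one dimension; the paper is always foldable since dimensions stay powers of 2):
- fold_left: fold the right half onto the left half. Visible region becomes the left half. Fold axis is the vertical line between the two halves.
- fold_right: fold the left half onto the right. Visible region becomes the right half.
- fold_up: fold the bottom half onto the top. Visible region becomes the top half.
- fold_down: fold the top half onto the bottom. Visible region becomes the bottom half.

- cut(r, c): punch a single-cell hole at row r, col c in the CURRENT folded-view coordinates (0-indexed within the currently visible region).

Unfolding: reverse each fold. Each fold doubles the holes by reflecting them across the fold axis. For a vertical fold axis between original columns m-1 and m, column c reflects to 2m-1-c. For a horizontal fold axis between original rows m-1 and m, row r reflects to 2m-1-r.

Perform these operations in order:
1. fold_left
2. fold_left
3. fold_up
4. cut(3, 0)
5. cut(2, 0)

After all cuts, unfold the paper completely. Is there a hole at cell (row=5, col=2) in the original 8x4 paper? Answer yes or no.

Answer: yes

Derivation:
Op 1 fold_left: fold axis v@2; visible region now rows[0,8) x cols[0,2) = 8x2
Op 2 fold_left: fold axis v@1; visible region now rows[0,8) x cols[0,1) = 8x1
Op 3 fold_up: fold axis h@4; visible region now rows[0,4) x cols[0,1) = 4x1
Op 4 cut(3, 0): punch at orig (3,0); cuts so far [(3, 0)]; region rows[0,4) x cols[0,1) = 4x1
Op 5 cut(2, 0): punch at orig (2,0); cuts so far [(2, 0), (3, 0)]; region rows[0,4) x cols[0,1) = 4x1
Unfold 1 (reflect across h@4): 4 holes -> [(2, 0), (3, 0), (4, 0), (5, 0)]
Unfold 2 (reflect across v@1): 8 holes -> [(2, 0), (2, 1), (3, 0), (3, 1), (4, 0), (4, 1), (5, 0), (5, 1)]
Unfold 3 (reflect across v@2): 16 holes -> [(2, 0), (2, 1), (2, 2), (2, 3), (3, 0), (3, 1), (3, 2), (3, 3), (4, 0), (4, 1), (4, 2), (4, 3), (5, 0), (5, 1), (5, 2), (5, 3)]
Holes: [(2, 0), (2, 1), (2, 2), (2, 3), (3, 0), (3, 1), (3, 2), (3, 3), (4, 0), (4, 1), (4, 2), (4, 3), (5, 0), (5, 1), (5, 2), (5, 3)]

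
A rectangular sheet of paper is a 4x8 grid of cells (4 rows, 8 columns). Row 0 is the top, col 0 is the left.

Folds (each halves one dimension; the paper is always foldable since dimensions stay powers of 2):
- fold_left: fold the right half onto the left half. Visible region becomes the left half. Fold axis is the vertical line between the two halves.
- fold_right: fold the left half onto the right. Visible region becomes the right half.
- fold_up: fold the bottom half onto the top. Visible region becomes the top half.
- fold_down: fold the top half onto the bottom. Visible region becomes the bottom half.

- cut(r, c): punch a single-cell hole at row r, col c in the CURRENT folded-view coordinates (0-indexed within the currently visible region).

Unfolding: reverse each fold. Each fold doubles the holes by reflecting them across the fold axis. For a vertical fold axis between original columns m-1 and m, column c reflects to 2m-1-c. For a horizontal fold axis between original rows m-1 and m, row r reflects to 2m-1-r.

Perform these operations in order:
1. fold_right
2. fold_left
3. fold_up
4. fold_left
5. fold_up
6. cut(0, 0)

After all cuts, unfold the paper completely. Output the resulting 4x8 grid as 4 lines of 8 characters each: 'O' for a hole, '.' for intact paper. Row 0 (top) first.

Op 1 fold_right: fold axis v@4; visible region now rows[0,4) x cols[4,8) = 4x4
Op 2 fold_left: fold axis v@6; visible region now rows[0,4) x cols[4,6) = 4x2
Op 3 fold_up: fold axis h@2; visible region now rows[0,2) x cols[4,6) = 2x2
Op 4 fold_left: fold axis v@5; visible region now rows[0,2) x cols[4,5) = 2x1
Op 5 fold_up: fold axis h@1; visible region now rows[0,1) x cols[4,5) = 1x1
Op 6 cut(0, 0): punch at orig (0,4); cuts so far [(0, 4)]; region rows[0,1) x cols[4,5) = 1x1
Unfold 1 (reflect across h@1): 2 holes -> [(0, 4), (1, 4)]
Unfold 2 (reflect across v@5): 4 holes -> [(0, 4), (0, 5), (1, 4), (1, 5)]
Unfold 3 (reflect across h@2): 8 holes -> [(0, 4), (0, 5), (1, 4), (1, 5), (2, 4), (2, 5), (3, 4), (3, 5)]
Unfold 4 (reflect across v@6): 16 holes -> [(0, 4), (0, 5), (0, 6), (0, 7), (1, 4), (1, 5), (1, 6), (1, 7), (2, 4), (2, 5), (2, 6), (2, 7), (3, 4), (3, 5), (3, 6), (3, 7)]
Unfold 5 (reflect across v@4): 32 holes -> [(0, 0), (0, 1), (0, 2), (0, 3), (0, 4), (0, 5), (0, 6), (0, 7), (1, 0), (1, 1), (1, 2), (1, 3), (1, 4), (1, 5), (1, 6), (1, 7), (2, 0), (2, 1), (2, 2), (2, 3), (2, 4), (2, 5), (2, 6), (2, 7), (3, 0), (3, 1), (3, 2), (3, 3), (3, 4), (3, 5), (3, 6), (3, 7)]

Answer: OOOOOOOO
OOOOOOOO
OOOOOOOO
OOOOOOOO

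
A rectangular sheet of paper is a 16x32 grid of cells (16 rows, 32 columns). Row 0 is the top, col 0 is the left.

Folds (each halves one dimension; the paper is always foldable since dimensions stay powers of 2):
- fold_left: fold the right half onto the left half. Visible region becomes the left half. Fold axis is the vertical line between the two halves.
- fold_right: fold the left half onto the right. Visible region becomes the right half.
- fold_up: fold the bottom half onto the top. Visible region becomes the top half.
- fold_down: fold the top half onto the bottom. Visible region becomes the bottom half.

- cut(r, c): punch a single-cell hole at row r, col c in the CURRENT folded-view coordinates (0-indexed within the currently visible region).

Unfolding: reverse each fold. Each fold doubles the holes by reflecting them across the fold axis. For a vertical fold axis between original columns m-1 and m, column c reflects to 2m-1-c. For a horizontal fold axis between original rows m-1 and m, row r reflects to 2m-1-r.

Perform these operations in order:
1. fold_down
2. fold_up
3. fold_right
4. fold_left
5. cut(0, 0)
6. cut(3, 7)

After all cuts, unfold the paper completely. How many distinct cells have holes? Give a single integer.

Op 1 fold_down: fold axis h@8; visible region now rows[8,16) x cols[0,32) = 8x32
Op 2 fold_up: fold axis h@12; visible region now rows[8,12) x cols[0,32) = 4x32
Op 3 fold_right: fold axis v@16; visible region now rows[8,12) x cols[16,32) = 4x16
Op 4 fold_left: fold axis v@24; visible region now rows[8,12) x cols[16,24) = 4x8
Op 5 cut(0, 0): punch at orig (8,16); cuts so far [(8, 16)]; region rows[8,12) x cols[16,24) = 4x8
Op 6 cut(3, 7): punch at orig (11,23); cuts so far [(8, 16), (11, 23)]; region rows[8,12) x cols[16,24) = 4x8
Unfold 1 (reflect across v@24): 4 holes -> [(8, 16), (8, 31), (11, 23), (11, 24)]
Unfold 2 (reflect across v@16): 8 holes -> [(8, 0), (8, 15), (8, 16), (8, 31), (11, 7), (11, 8), (11, 23), (11, 24)]
Unfold 3 (reflect across h@12): 16 holes -> [(8, 0), (8, 15), (8, 16), (8, 31), (11, 7), (11, 8), (11, 23), (11, 24), (12, 7), (12, 8), (12, 23), (12, 24), (15, 0), (15, 15), (15, 16), (15, 31)]
Unfold 4 (reflect across h@8): 32 holes -> [(0, 0), (0, 15), (0, 16), (0, 31), (3, 7), (3, 8), (3, 23), (3, 24), (4, 7), (4, 8), (4, 23), (4, 24), (7, 0), (7, 15), (7, 16), (7, 31), (8, 0), (8, 15), (8, 16), (8, 31), (11, 7), (11, 8), (11, 23), (11, 24), (12, 7), (12, 8), (12, 23), (12, 24), (15, 0), (15, 15), (15, 16), (15, 31)]

Answer: 32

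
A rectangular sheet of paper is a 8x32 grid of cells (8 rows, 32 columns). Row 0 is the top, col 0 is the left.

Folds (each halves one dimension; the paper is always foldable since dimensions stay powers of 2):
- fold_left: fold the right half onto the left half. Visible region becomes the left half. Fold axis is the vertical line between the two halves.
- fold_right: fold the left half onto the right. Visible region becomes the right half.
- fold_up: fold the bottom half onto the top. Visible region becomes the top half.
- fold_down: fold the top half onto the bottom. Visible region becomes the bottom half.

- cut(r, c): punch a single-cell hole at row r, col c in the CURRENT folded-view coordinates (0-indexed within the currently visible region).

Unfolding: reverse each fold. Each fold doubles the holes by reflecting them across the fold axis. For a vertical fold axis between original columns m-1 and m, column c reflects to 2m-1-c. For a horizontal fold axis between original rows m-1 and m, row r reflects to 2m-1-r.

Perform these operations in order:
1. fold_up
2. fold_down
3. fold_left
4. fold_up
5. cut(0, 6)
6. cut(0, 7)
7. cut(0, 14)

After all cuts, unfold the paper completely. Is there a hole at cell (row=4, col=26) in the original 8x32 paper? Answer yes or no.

Answer: no

Derivation:
Op 1 fold_up: fold axis h@4; visible region now rows[0,4) x cols[0,32) = 4x32
Op 2 fold_down: fold axis h@2; visible region now rows[2,4) x cols[0,32) = 2x32
Op 3 fold_left: fold axis v@16; visible region now rows[2,4) x cols[0,16) = 2x16
Op 4 fold_up: fold axis h@3; visible region now rows[2,3) x cols[0,16) = 1x16
Op 5 cut(0, 6): punch at orig (2,6); cuts so far [(2, 6)]; region rows[2,3) x cols[0,16) = 1x16
Op 6 cut(0, 7): punch at orig (2,7); cuts so far [(2, 6), (2, 7)]; region rows[2,3) x cols[0,16) = 1x16
Op 7 cut(0, 14): punch at orig (2,14); cuts so far [(2, 6), (2, 7), (2, 14)]; region rows[2,3) x cols[0,16) = 1x16
Unfold 1 (reflect across h@3): 6 holes -> [(2, 6), (2, 7), (2, 14), (3, 6), (3, 7), (3, 14)]
Unfold 2 (reflect across v@16): 12 holes -> [(2, 6), (2, 7), (2, 14), (2, 17), (2, 24), (2, 25), (3, 6), (3, 7), (3, 14), (3, 17), (3, 24), (3, 25)]
Unfold 3 (reflect across h@2): 24 holes -> [(0, 6), (0, 7), (0, 14), (0, 17), (0, 24), (0, 25), (1, 6), (1, 7), (1, 14), (1, 17), (1, 24), (1, 25), (2, 6), (2, 7), (2, 14), (2, 17), (2, 24), (2, 25), (3, 6), (3, 7), (3, 14), (3, 17), (3, 24), (3, 25)]
Unfold 4 (reflect across h@4): 48 holes -> [(0, 6), (0, 7), (0, 14), (0, 17), (0, 24), (0, 25), (1, 6), (1, 7), (1, 14), (1, 17), (1, 24), (1, 25), (2, 6), (2, 7), (2, 14), (2, 17), (2, 24), (2, 25), (3, 6), (3, 7), (3, 14), (3, 17), (3, 24), (3, 25), (4, 6), (4, 7), (4, 14), (4, 17), (4, 24), (4, 25), (5, 6), (5, 7), (5, 14), (5, 17), (5, 24), (5, 25), (6, 6), (6, 7), (6, 14), (6, 17), (6, 24), (6, 25), (7, 6), (7, 7), (7, 14), (7, 17), (7, 24), (7, 25)]
Holes: [(0, 6), (0, 7), (0, 14), (0, 17), (0, 24), (0, 25), (1, 6), (1, 7), (1, 14), (1, 17), (1, 24), (1, 25), (2, 6), (2, 7), (2, 14), (2, 17), (2, 24), (2, 25), (3, 6), (3, 7), (3, 14), (3, 17), (3, 24), (3, 25), (4, 6), (4, 7), (4, 14), (4, 17), (4, 24), (4, 25), (5, 6), (5, 7), (5, 14), (5, 17), (5, 24), (5, 25), (6, 6), (6, 7), (6, 14), (6, 17), (6, 24), (6, 25), (7, 6), (7, 7), (7, 14), (7, 17), (7, 24), (7, 25)]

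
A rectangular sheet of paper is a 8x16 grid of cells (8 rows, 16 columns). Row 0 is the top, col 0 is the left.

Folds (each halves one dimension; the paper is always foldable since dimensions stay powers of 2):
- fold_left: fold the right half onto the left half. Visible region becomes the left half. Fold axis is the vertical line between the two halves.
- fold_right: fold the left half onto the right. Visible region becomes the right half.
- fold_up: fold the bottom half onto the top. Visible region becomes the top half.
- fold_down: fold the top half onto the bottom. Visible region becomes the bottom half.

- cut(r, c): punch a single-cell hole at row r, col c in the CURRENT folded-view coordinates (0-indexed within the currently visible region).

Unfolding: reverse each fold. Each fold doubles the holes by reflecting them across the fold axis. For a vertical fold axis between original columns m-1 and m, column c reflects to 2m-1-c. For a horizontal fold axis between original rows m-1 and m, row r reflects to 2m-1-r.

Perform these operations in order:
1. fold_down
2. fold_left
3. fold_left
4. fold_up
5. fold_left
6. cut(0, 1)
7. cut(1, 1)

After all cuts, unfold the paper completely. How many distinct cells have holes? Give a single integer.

Answer: 64

Derivation:
Op 1 fold_down: fold axis h@4; visible region now rows[4,8) x cols[0,16) = 4x16
Op 2 fold_left: fold axis v@8; visible region now rows[4,8) x cols[0,8) = 4x8
Op 3 fold_left: fold axis v@4; visible region now rows[4,8) x cols[0,4) = 4x4
Op 4 fold_up: fold axis h@6; visible region now rows[4,6) x cols[0,4) = 2x4
Op 5 fold_left: fold axis v@2; visible region now rows[4,6) x cols[0,2) = 2x2
Op 6 cut(0, 1): punch at orig (4,1); cuts so far [(4, 1)]; region rows[4,6) x cols[0,2) = 2x2
Op 7 cut(1, 1): punch at orig (5,1); cuts so far [(4, 1), (5, 1)]; region rows[4,6) x cols[0,2) = 2x2
Unfold 1 (reflect across v@2): 4 holes -> [(4, 1), (4, 2), (5, 1), (5, 2)]
Unfold 2 (reflect across h@6): 8 holes -> [(4, 1), (4, 2), (5, 1), (5, 2), (6, 1), (6, 2), (7, 1), (7, 2)]
Unfold 3 (reflect across v@4): 16 holes -> [(4, 1), (4, 2), (4, 5), (4, 6), (5, 1), (5, 2), (5, 5), (5, 6), (6, 1), (6, 2), (6, 5), (6, 6), (7, 1), (7, 2), (7, 5), (7, 6)]
Unfold 4 (reflect across v@8): 32 holes -> [(4, 1), (4, 2), (4, 5), (4, 6), (4, 9), (4, 10), (4, 13), (4, 14), (5, 1), (5, 2), (5, 5), (5, 6), (5, 9), (5, 10), (5, 13), (5, 14), (6, 1), (6, 2), (6, 5), (6, 6), (6, 9), (6, 10), (6, 13), (6, 14), (7, 1), (7, 2), (7, 5), (7, 6), (7, 9), (7, 10), (7, 13), (7, 14)]
Unfold 5 (reflect across h@4): 64 holes -> [(0, 1), (0, 2), (0, 5), (0, 6), (0, 9), (0, 10), (0, 13), (0, 14), (1, 1), (1, 2), (1, 5), (1, 6), (1, 9), (1, 10), (1, 13), (1, 14), (2, 1), (2, 2), (2, 5), (2, 6), (2, 9), (2, 10), (2, 13), (2, 14), (3, 1), (3, 2), (3, 5), (3, 6), (3, 9), (3, 10), (3, 13), (3, 14), (4, 1), (4, 2), (4, 5), (4, 6), (4, 9), (4, 10), (4, 13), (4, 14), (5, 1), (5, 2), (5, 5), (5, 6), (5, 9), (5, 10), (5, 13), (5, 14), (6, 1), (6, 2), (6, 5), (6, 6), (6, 9), (6, 10), (6, 13), (6, 14), (7, 1), (7, 2), (7, 5), (7, 6), (7, 9), (7, 10), (7, 13), (7, 14)]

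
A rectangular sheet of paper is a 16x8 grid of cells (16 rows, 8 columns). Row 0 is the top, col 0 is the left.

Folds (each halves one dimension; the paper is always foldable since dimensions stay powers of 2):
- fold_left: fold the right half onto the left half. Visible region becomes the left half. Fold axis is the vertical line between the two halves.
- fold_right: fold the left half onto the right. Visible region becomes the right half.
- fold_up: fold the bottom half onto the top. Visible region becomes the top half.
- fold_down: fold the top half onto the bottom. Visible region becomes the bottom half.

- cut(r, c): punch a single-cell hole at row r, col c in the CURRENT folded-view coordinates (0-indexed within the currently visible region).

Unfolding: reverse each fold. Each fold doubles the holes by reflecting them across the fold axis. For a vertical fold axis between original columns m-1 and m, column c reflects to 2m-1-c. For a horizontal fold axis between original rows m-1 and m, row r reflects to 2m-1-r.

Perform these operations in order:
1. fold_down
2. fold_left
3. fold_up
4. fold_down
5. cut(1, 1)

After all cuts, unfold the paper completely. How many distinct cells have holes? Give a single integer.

Op 1 fold_down: fold axis h@8; visible region now rows[8,16) x cols[0,8) = 8x8
Op 2 fold_left: fold axis v@4; visible region now rows[8,16) x cols[0,4) = 8x4
Op 3 fold_up: fold axis h@12; visible region now rows[8,12) x cols[0,4) = 4x4
Op 4 fold_down: fold axis h@10; visible region now rows[10,12) x cols[0,4) = 2x4
Op 5 cut(1, 1): punch at orig (11,1); cuts so far [(11, 1)]; region rows[10,12) x cols[0,4) = 2x4
Unfold 1 (reflect across h@10): 2 holes -> [(8, 1), (11, 1)]
Unfold 2 (reflect across h@12): 4 holes -> [(8, 1), (11, 1), (12, 1), (15, 1)]
Unfold 3 (reflect across v@4): 8 holes -> [(8, 1), (8, 6), (11, 1), (11, 6), (12, 1), (12, 6), (15, 1), (15, 6)]
Unfold 4 (reflect across h@8): 16 holes -> [(0, 1), (0, 6), (3, 1), (3, 6), (4, 1), (4, 6), (7, 1), (7, 6), (8, 1), (8, 6), (11, 1), (11, 6), (12, 1), (12, 6), (15, 1), (15, 6)]

Answer: 16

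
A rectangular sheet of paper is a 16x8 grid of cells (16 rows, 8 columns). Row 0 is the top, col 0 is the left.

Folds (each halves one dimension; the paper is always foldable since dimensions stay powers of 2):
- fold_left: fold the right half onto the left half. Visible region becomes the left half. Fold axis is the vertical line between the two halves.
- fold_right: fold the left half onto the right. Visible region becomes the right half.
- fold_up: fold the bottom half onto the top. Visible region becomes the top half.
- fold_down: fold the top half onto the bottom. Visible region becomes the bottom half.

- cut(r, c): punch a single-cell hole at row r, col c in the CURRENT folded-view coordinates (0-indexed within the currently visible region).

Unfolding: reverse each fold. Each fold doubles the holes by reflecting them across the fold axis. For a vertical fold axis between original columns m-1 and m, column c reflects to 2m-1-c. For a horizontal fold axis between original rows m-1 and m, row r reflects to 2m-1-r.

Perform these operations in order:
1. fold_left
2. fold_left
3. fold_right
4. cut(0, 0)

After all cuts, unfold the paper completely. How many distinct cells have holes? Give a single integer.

Op 1 fold_left: fold axis v@4; visible region now rows[0,16) x cols[0,4) = 16x4
Op 2 fold_left: fold axis v@2; visible region now rows[0,16) x cols[0,2) = 16x2
Op 3 fold_right: fold axis v@1; visible region now rows[0,16) x cols[1,2) = 16x1
Op 4 cut(0, 0): punch at orig (0,1); cuts so far [(0, 1)]; region rows[0,16) x cols[1,2) = 16x1
Unfold 1 (reflect across v@1): 2 holes -> [(0, 0), (0, 1)]
Unfold 2 (reflect across v@2): 4 holes -> [(0, 0), (0, 1), (0, 2), (0, 3)]
Unfold 3 (reflect across v@4): 8 holes -> [(0, 0), (0, 1), (0, 2), (0, 3), (0, 4), (0, 5), (0, 6), (0, 7)]

Answer: 8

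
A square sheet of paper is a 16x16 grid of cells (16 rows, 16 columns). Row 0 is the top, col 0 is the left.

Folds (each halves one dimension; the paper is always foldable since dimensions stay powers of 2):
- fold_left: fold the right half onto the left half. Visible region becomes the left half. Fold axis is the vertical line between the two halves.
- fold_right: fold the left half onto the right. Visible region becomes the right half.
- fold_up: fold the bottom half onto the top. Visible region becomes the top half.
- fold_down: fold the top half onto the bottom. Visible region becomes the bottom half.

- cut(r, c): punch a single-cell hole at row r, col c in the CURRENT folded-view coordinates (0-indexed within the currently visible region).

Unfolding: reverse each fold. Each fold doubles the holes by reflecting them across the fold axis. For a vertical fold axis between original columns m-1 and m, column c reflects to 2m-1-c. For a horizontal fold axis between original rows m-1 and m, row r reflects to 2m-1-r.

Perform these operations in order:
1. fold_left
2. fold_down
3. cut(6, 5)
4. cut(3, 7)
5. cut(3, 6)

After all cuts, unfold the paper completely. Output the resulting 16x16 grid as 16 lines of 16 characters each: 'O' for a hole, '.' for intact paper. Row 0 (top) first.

Answer: ................
.....O....O.....
................
................
......OOOO......
................
................
................
................
................
................
......OOOO......
................
................
.....O....O.....
................

Derivation:
Op 1 fold_left: fold axis v@8; visible region now rows[0,16) x cols[0,8) = 16x8
Op 2 fold_down: fold axis h@8; visible region now rows[8,16) x cols[0,8) = 8x8
Op 3 cut(6, 5): punch at orig (14,5); cuts so far [(14, 5)]; region rows[8,16) x cols[0,8) = 8x8
Op 4 cut(3, 7): punch at orig (11,7); cuts so far [(11, 7), (14, 5)]; region rows[8,16) x cols[0,8) = 8x8
Op 5 cut(3, 6): punch at orig (11,6); cuts so far [(11, 6), (11, 7), (14, 5)]; region rows[8,16) x cols[0,8) = 8x8
Unfold 1 (reflect across h@8): 6 holes -> [(1, 5), (4, 6), (4, 7), (11, 6), (11, 7), (14, 5)]
Unfold 2 (reflect across v@8): 12 holes -> [(1, 5), (1, 10), (4, 6), (4, 7), (4, 8), (4, 9), (11, 6), (11, 7), (11, 8), (11, 9), (14, 5), (14, 10)]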